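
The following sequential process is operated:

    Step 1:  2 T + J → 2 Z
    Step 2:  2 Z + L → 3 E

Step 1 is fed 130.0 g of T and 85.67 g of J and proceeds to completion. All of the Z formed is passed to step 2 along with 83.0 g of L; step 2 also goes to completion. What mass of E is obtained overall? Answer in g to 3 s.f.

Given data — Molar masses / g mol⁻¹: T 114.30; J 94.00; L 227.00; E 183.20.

Step 1:
n(T) = 130.0 / 114.30 = 1.137 mol
n(J) = 85.67 / 94.00 = 0.9114 mol
n/ν → T: 0.5685, J: 0.9114; T is limiting.
n(Z) produced = (2/2) × 1.137 = 1.137 mol
Step 2:
n(Z) available = 1.137 mol
n(L) = 83.00 / 227.00 = 0.3656 mol
n/ν → Z: 0.5685, L: 0.3656; L is limiting.
n(E) = (3/1) × 0.3656 = 1.097 mol
mass = 1.097 × 183.20 = 201.0 g

201 g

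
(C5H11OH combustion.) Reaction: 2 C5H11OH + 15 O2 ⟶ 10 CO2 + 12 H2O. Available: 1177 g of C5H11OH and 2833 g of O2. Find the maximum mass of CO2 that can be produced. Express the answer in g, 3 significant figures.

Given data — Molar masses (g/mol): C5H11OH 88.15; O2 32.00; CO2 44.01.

2600 g

n(C5H11OH) = 1177 / 88.15 = 13.35 mol
n(O2) = 2833 / 32.00 = 88.53 mol
n/ν for C5H11OH = 13.35/2 = 6.675
n/ν for O2 = 88.53/15 = 5.902
Smallest n/ν is O2 → limiting reagent.
n(CO2) = (10/15) × 88.53 = 59.02 mol
mass = 59.02 × 44.01 = 2597 g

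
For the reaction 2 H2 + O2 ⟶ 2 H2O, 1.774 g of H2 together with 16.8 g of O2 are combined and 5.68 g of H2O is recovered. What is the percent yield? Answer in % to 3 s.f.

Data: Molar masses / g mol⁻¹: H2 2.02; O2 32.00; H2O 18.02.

35.9 %

n(H2) = 1.774 / 2.02 = 0.8782 mol
n(O2) = 16.80 / 32.00 = 0.5250 mol
n/ν for H2 = 0.8782/2 = 0.4391
n/ν for O2 = 0.5250/1 = 0.5250
Smallest n/ν is H2 → limiting reagent.
theoretical n(H2O) = (2/2) × 0.8782 = 0.8782 mol → 15.83 g
% yield = 5.68 / 15.83 × 100 = 35.88 %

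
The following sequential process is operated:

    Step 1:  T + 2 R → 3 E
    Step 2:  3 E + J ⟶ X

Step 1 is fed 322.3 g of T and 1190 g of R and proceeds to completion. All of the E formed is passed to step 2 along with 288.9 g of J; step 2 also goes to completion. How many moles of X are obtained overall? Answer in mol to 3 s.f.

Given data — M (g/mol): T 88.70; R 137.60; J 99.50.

2.90 mol

Step 1:
n(T) = 322.3 / 88.70 = 3.634 mol
n(R) = 1190 / 137.60 = 8.648 mol
n/ν → T: 3.634, R: 4.324; T is limiting.
n(E) produced = (3/1) × 3.634 = 10.90 mol
Step 2:
n(E) available = 10.90 mol
n(J) = 288.9 / 99.50 = 2.904 mol
n/ν → E: 3.633, J: 2.904; J is limiting.
n(X) = (1/1) × 2.904 = 2.904 mol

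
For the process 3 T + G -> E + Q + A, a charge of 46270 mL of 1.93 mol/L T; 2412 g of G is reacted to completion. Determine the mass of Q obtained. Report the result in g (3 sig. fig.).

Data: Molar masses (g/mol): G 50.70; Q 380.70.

11300 g

n(T) = 1.93 × 46270/1000 = 89.30 mol
n(G) = 2412 / 50.70 = 47.57 mol
n/ν → T: 29.77, G: 47.57; T is limiting.
n(Q) = (1/3) × 89.30 = 29.77 mol
mass = 29.77 × 380.70 = 11330 g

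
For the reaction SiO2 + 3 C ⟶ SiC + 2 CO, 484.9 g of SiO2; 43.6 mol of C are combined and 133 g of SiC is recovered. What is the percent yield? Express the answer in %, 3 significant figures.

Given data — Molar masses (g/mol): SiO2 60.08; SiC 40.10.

41.1 %

n(SiO2) = 484.9 / 60.08 = 8.071 mol
n(C) = 43.60 mol
n/ν for SiO2 = 8.071/1 = 8.071
n/ν for C = 43.60/3 = 14.53
Smallest n/ν is SiO2 → limiting reagent.
theoretical n(SiC) = (1/1) × 8.071 = 8.071 mol → 323.6 g
% yield = 133 / 323.6 × 100 = 41.10 %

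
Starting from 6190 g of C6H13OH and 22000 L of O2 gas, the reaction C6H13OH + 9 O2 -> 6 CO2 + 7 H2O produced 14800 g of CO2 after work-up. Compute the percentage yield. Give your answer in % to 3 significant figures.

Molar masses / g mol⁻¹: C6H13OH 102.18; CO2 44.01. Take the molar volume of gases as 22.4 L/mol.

n(C6H13OH) = 6190 / 102.18 = 60.58 mol
n(O2) = 22000 / 22.4 = 982.1 mol
n/ν → C6H13OH: 60.58, O2: 109.1; C6H13OH is limiting.
theoretical n(CO2) = (6/1) × 60.58 = 363.5 mol → 16000 g
% yield = 14800 / 16000 × 100 = 92.50 %

92.5 %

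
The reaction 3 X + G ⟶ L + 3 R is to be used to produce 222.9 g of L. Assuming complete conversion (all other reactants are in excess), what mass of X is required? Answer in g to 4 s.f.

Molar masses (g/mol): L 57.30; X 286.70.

n(L) = 222.9 / 57.30 = 3.890 mol
n(X) = (3/1) × 3.890 = 11.67 mol
mass = 11.67 × 286.70 = 3346 g

3346 g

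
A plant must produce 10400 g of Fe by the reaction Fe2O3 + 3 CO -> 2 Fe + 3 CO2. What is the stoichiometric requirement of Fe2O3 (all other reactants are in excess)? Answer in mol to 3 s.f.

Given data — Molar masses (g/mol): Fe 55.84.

n(Fe) = 10400 / 55.84 = 186.2 mol
n(Fe2O3) = (1/2) × 186.2 = 93.10 mol

93.1 mol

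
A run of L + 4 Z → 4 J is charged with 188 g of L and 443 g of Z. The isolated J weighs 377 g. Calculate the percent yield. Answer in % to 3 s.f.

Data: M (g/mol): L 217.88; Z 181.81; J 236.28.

n(L) = 188.0 / 217.88 = 0.8629 mol
n(Z) = 443.0 / 181.81 = 2.437 mol
n/ν → L: 0.8629, Z: 0.6093; Z is limiting.
theoretical n(J) = (4/4) × 2.437 = 2.437 mol → 575.8 g
% yield = 377 / 575.8 × 100 = 65.47 %

65.5 %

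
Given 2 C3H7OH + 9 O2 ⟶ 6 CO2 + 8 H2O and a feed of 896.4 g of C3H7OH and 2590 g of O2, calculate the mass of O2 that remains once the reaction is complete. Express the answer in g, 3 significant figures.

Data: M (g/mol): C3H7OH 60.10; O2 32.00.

442 g

n(C3H7OH) = 896.4 / 60.10 = 14.92 mol
n(O2) = 2590 / 32.00 = 80.94 mol
n/ν → C3H7OH: 7.460, O2: 8.993; C3H7OH is limiting.
O2 consumed = (9/2) × 14.92 = 67.14 mol
O2 remaining = 80.94 − 67.14 = 13.80 mol
mass = 13.80 × 32.00 = 441.6 g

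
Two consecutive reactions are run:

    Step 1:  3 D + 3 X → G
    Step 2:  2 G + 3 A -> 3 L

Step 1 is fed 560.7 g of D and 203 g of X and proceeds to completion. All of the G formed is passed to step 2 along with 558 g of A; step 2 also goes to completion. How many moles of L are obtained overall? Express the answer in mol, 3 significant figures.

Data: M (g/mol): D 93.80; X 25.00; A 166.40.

Step 1:
n(D) = 560.7 / 93.80 = 5.978 mol
n(X) = 203.0 / 25.00 = 8.120 mol
n/ν for D = 5.978/3 = 1.993
n/ν for X = 8.120/3 = 2.707
Smallest n/ν is D → limiting reagent.
n(G) produced = (1/3) × 5.978 = 1.993 mol
Step 2:
n(G) available = 1.993 mol
n(A) = 558.0 / 166.40 = 3.353 mol
n/ν for G = 1.993/2 = 0.9965
n/ν for A = 3.353/3 = 1.118
Smallest n/ν is G → limiting reagent.
n(L) = (3/2) × 1.993 = 2.990 mol

2.99 mol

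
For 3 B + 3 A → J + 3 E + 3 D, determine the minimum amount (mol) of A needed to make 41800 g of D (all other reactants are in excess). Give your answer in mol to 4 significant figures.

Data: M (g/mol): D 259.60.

161.0 mol

n(D) = 41800 / 259.60 = 161.0 mol
n(A) = (3/3) × 161.0 = 161.0 mol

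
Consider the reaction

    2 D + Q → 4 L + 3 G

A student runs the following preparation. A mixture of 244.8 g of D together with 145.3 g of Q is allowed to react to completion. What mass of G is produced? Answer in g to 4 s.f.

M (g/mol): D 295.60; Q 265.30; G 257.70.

320.1 g

n(D) = 244.8 / 295.60 = 0.8281 mol
n(Q) = 145.3 / 265.30 = 0.5477 mol
n/ν for D = 0.8281/2 = 0.4141
n/ν for Q = 0.5477/1 = 0.5477
Smallest n/ν is D → limiting reagent.
n(G) = (3/2) × 0.8281 = 1.242 mol
mass = 1.242 × 257.70 = 320.1 g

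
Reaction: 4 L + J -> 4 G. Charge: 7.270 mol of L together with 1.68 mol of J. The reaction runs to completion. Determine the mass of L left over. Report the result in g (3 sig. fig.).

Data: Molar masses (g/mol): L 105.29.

n(L) = 7.270 mol
n(J) = 1.680 mol
n/ν for L = 7.270/4 = 1.818
n/ν for J = 1.680/1 = 1.680
Smallest n/ν is J → limiting reagent.
L consumed = (4/1) × 1.680 = 6.720 mol
L remaining = 7.270 − 6.720 = 0.5500 mol
mass = 0.5500 × 105.29 = 57.91 g

57.9 g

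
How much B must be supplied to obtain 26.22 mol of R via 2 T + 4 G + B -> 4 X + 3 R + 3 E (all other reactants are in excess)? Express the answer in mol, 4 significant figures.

8.740 mol

n(R) = 26.22 mol
n(B) = (1/3) × 26.22 = 8.740 mol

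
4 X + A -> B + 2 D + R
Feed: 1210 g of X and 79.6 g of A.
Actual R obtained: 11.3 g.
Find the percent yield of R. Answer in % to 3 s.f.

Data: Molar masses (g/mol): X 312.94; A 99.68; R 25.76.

54.9 %

n(X) = 1210 / 312.94 = 3.867 mol
n(A) = 79.60 / 99.68 = 0.7986 mol
n/ν for X = 3.867/4 = 0.9668
n/ν for A = 0.7986/1 = 0.7986
Smallest n/ν is A → limiting reagent.
theoretical n(R) = (1/1) × 0.7986 = 0.7986 mol → 20.57 g
% yield = 11.3 / 20.57 × 100 = 54.93 %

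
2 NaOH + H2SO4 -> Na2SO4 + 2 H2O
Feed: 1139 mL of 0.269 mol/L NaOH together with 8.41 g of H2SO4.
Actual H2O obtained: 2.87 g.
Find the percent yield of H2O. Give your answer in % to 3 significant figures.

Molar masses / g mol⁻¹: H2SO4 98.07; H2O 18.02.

n(NaOH) = 0.269 × 1139/1000 = 0.3064 mol
n(H2SO4) = 8.410 / 98.07 = 0.08576 mol
n/ν for NaOH = 0.3064/2 = 0.1532
n/ν for H2SO4 = 0.08576/1 = 0.08576
Smallest n/ν is H2SO4 → limiting reagent.
theoretical n(H2O) = (2/1) × 0.08576 = 0.1715 mol → 3.090 g
% yield = 2.87 / 3.090 × 100 = 92.88 %

92.9 %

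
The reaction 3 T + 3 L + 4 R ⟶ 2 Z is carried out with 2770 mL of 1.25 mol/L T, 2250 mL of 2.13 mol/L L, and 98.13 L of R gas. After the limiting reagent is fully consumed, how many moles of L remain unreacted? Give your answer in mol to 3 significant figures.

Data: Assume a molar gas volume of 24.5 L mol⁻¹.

1.79 mol

n(T) = 1.25 × 2770/1000 = 3.463 mol
n(L) = 2.13 × 2250/1000 = 4.793 mol
n(R) = 98.13 / 24.5 = 4.005 mol
n/ν for T = 3.463/3 = 1.154
n/ν for L = 4.793/3 = 1.598
n/ν for R = 4.005/4 = 1.001
Smallest n/ν is R → limiting reagent.
L consumed = (3/4) × 4.005 = 3.004 mol
L remaining = 4.793 − 3.004 = 1.789 mol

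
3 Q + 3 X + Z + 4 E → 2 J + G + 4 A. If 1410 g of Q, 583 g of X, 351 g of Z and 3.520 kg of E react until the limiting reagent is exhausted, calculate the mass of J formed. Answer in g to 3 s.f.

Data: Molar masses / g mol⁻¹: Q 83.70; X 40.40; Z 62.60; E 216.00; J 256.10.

2090 g

n(Q) = 1410 / 83.70 = 16.85 mol
n(X) = 583.0 / 40.40 = 14.43 mol
n(Z) = 351.0 / 62.60 = 5.607 mol
n(E) = 3.520×1000 / 216.00 = 16.30 mol
n/ν for Q = 16.85/3 = 5.617
n/ν for X = 14.43/3 = 4.810
n/ν for Z = 5.607/1 = 5.607
n/ν for E = 16.30/4 = 4.075
Smallest n/ν is E → limiting reagent.
n(J) = (2/4) × 16.30 = 8.150 mol
mass = 8.150 × 256.10 = 2087 g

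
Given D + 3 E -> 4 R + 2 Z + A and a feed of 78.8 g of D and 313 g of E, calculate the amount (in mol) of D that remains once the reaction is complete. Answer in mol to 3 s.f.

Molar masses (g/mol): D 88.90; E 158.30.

n(D) = 78.80 / 88.90 = 0.8864 mol
n(E) = 313.0 / 158.30 = 1.977 mol
n/ν → D: 0.8864, E: 0.6590; E is limiting.
D consumed = (1/3) × 1.977 = 0.6590 mol
D remaining = 0.8864 − 0.6590 = 0.2274 mol

0.227 mol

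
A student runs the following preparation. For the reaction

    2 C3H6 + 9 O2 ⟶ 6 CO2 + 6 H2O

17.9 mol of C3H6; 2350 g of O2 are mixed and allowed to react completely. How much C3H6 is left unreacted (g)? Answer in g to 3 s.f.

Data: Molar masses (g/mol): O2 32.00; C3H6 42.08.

n(C3H6) = 17.90 mol
n(O2) = 2350 / 32.00 = 73.44 mol
n/ν for C3H6 = 17.90/2 = 8.950
n/ν for O2 = 73.44/9 = 8.160
Smallest n/ν is O2 → limiting reagent.
C3H6 consumed = (2/9) × 73.44 = 16.32 mol
C3H6 remaining = 17.90 − 16.32 = 1.580 mol
mass = 1.580 × 42.08 = 66.49 g

66.5 g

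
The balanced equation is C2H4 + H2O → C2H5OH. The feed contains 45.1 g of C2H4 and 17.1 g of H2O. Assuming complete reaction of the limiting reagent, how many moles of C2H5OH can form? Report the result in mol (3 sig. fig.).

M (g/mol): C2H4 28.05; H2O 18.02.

0.949 mol

n(C2H4) = 45.10 / 28.05 = 1.608 mol
n(H2O) = 17.10 / 18.02 = 0.9489 mol
n/ν → C2H4: 1.608, H2O: 0.9489; H2O is limiting.
n(C2H5OH) = (1/1) × 0.9489 = 0.9489 mol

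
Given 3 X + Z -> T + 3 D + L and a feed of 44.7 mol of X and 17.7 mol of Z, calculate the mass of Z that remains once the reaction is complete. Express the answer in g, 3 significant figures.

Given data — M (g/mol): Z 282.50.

n(X) = 44.70 mol
n(Z) = 17.70 mol
n/ν for X = 44.70/3 = 14.90
n/ν for Z = 17.70/1 = 17.70
Smallest n/ν is X → limiting reagent.
Z consumed = (1/3) × 44.70 = 14.90 mol
Z remaining = 17.70 − 14.90 = 2.800 mol
mass = 2.800 × 282.50 = 791.0 g

791 g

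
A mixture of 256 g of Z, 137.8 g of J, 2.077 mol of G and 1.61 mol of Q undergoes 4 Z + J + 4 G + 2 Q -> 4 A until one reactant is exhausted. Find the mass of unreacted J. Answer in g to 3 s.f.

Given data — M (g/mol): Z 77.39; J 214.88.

n(Z) = 256.0 / 77.39 = 3.308 mol
n(J) = 137.8 / 214.88 = 0.6413 mol
n(G) = 2.077 mol
n(Q) = 1.610 mol
n/ν → Z: 0.8270, J: 0.6413, G: 0.5193, Q: 0.8050; G is limiting.
J consumed = (1/4) × 2.077 = 0.5193 mol
J remaining = 0.6413 − 0.5193 = 0.1220 mol
mass = 0.1220 × 214.88 = 26.22 g

26.2 g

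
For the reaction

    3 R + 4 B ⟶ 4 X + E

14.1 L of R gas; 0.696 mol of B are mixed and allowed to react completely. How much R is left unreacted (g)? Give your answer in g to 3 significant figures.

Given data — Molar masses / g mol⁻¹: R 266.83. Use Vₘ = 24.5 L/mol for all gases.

14.3 g

n(R) = 14.10 / 24.5 = 0.5755 mol
n(B) = 0.6960 mol
n/ν for R = 0.5755/3 = 0.1918
n/ν for B = 0.6960/4 = 0.1740
Smallest n/ν is B → limiting reagent.
R consumed = (3/4) × 0.6960 = 0.5220 mol
R remaining = 0.5755 − 0.5220 = 0.05350 mol
mass = 0.05350 × 266.83 = 14.28 g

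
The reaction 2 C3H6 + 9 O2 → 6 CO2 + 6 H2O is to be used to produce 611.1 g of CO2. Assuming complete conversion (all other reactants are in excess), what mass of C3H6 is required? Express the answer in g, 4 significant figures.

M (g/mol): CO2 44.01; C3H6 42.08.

n(CO2) = 611.1 / 44.01 = 13.89 mol
n(C3H6) = (2/6) × 13.89 = 4.630 mol
mass = 4.630 × 42.08 = 194.8 g

194.8 g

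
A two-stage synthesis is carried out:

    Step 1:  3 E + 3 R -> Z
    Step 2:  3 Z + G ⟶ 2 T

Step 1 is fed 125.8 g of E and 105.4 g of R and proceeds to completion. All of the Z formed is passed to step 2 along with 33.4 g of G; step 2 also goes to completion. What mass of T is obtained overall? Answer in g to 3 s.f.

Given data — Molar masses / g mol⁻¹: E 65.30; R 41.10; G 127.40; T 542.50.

Step 1:
n(E) = 125.8 / 65.30 = 1.926 mol
n(R) = 105.4 / 41.10 = 2.564 mol
n/ν → E: 0.6420, R: 0.8547; E is limiting.
n(Z) produced = (1/3) × 1.926 = 0.6420 mol
Step 2:
n(Z) available = 0.6420 mol
n(G) = 33.40 / 127.40 = 0.2622 mol
n/ν → Z: 0.2140, G: 0.2622; Z is limiting.
n(T) = (2/3) × 0.6420 = 0.4280 mol
mass = 0.4280 × 542.50 = 232.2 g

232 g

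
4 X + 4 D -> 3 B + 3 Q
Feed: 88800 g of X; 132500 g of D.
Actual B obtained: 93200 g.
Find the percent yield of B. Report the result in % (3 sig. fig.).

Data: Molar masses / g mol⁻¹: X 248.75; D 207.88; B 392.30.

n(X) = 88800 / 248.75 = 357.0 mol
n(D) = 132500 / 207.88 = 637.4 mol
n/ν for X = 357.0/4 = 89.25
n/ν for D = 637.4/4 = 159.4
Smallest n/ν is X → limiting reagent.
theoretical n(B) = (3/4) × 357.0 = 267.8 mol → 105100 g
% yield = 93200 / 105100 × 100 = 88.68 %

88.7 %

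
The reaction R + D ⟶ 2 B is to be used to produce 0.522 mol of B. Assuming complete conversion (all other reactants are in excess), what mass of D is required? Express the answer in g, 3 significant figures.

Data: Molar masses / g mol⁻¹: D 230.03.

n(B) = 0.5220 mol
n(D) = (1/2) × 0.5220 = 0.2610 mol
mass = 0.2610 × 230.03 = 60.04 g

60.0 g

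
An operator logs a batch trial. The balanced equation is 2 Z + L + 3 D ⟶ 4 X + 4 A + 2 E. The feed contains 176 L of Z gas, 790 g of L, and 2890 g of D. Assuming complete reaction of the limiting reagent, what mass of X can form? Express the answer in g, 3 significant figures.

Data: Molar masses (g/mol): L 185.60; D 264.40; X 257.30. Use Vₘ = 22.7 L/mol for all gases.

n(Z) = 176.0 / 22.7 = 7.753 mol
n(L) = 790.0 / 185.60 = 4.256 mol
n(D) = 2890 / 264.40 = 10.93 mol
n/ν for Z = 7.753/2 = 3.877
n/ν for L = 4.256/1 = 4.256
n/ν for D = 10.93/3 = 3.643
Smallest n/ν is D → limiting reagent.
n(X) = (4/3) × 10.93 = 14.57 mol
mass = 14.57 × 257.30 = 3749 g

3750 g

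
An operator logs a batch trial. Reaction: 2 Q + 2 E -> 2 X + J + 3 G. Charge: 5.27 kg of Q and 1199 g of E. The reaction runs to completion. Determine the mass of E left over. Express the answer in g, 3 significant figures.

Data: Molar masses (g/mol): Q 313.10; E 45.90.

n(Q) = 5.270×1000 / 313.10 = 16.83 mol
n(E) = 1199 / 45.90 = 26.12 mol
n/ν for Q = 16.83/2 = 8.415
n/ν for E = 26.12/2 = 13.06
Smallest n/ν is Q → limiting reagent.
E consumed = (2/2) × 16.83 = 16.83 mol
E remaining = 26.12 − 16.83 = 9.290 mol
mass = 9.290 × 45.90 = 426.4 g

426 g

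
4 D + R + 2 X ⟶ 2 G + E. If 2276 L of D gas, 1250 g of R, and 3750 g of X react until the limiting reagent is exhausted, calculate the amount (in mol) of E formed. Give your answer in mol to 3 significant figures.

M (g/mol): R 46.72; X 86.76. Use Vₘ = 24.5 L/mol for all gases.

n(D) = 2276 / 24.5 = 92.90 mol
n(R) = 1250 / 46.72 = 26.76 mol
n(X) = 3750 / 86.76 = 43.22 mol
n/ν for D = 92.90/4 = 23.23
n/ν for R = 26.76/1 = 26.76
n/ν for X = 43.22/2 = 21.61
Smallest n/ν is X → limiting reagent.
n(E) = (1/2) × 43.22 = 21.61 mol

21.6 mol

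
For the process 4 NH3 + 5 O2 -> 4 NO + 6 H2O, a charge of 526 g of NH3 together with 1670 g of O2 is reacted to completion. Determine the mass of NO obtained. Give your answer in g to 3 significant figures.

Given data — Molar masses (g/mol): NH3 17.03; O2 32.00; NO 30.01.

n(NH3) = 526.0 / 17.03 = 30.89 mol
n(O2) = 1670 / 32.00 = 52.19 mol
n/ν for NH3 = 30.89/4 = 7.723
n/ν for O2 = 52.19/5 = 10.44
Smallest n/ν is NH3 → limiting reagent.
n(NO) = (4/4) × 30.89 = 30.89 mol
mass = 30.89 × 30.01 = 927.0 g

927 g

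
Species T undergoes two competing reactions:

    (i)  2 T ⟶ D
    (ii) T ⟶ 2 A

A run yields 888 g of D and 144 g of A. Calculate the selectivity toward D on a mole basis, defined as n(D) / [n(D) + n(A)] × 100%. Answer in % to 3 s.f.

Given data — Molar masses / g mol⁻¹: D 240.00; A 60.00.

60.7 %

n(D) = 888 / 240.00 = 3.700 mol
n(A) = 144 / 60.00 = 2.400 mol
selectivity = 3.700/(3.700+2.400) × 100 = 60.66 %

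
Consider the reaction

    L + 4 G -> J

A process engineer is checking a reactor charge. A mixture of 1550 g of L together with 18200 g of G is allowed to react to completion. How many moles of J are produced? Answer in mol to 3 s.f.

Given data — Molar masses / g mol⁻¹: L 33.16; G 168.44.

27.0 mol

n(L) = 1550 / 33.16 = 46.74 mol
n(G) = 18200 / 168.44 = 108.1 mol
n/ν for L = 46.74/1 = 46.74
n/ν for G = 108.1/4 = 27.03
Smallest n/ν is G → limiting reagent.
n(J) = (1/4) × 108.1 = 27.03 mol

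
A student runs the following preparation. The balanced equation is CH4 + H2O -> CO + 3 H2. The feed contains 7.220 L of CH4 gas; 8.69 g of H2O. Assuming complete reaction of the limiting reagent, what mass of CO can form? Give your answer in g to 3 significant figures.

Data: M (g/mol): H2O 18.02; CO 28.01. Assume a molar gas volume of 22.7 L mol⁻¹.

n(CH4) = 7.220 / 22.7 = 0.3181 mol
n(H2O) = 8.690 / 18.02 = 0.4822 mol
n/ν for CH4 = 0.3181/1 = 0.3181
n/ν for H2O = 0.4822/1 = 0.4822
Smallest n/ν is CH4 → limiting reagent.
n(CO) = (1/1) × 0.3181 = 0.3181 mol
mass = 0.3181 × 28.01 = 8.910 g

8.91 g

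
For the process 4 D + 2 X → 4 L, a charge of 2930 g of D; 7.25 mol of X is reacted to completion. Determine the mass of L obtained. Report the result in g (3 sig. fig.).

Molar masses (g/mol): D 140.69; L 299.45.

4340 g

n(D) = 2930 / 140.69 = 20.83 mol
n(X) = 7.250 mol
n/ν for D = 20.83/4 = 5.208
n/ν for X = 7.250/2 = 3.625
Smallest n/ν is X → limiting reagent.
n(L) = (4/2) × 7.250 = 14.50 mol
mass = 14.50 × 299.45 = 4342 g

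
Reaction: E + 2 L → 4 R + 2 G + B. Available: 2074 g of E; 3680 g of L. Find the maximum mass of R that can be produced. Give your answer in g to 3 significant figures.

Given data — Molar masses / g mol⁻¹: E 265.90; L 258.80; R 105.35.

n(E) = 2074 / 265.90 = 7.800 mol
n(L) = 3680 / 258.80 = 14.22 mol
n/ν for E = 7.800/1 = 7.800
n/ν for L = 14.22/2 = 7.110
Smallest n/ν is L → limiting reagent.
n(R) = (4/2) × 14.22 = 28.44 mol
mass = 28.44 × 105.35 = 2996 g

3000 g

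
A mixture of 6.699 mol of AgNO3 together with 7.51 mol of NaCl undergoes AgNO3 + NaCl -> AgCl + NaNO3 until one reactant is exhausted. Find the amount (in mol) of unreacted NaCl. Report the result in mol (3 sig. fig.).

0.811 mol

n(AgNO3) = 6.699 mol
n(NaCl) = 7.510 mol
n/ν for AgNO3 = 6.699/1 = 6.699
n/ν for NaCl = 7.510/1 = 7.510
Smallest n/ν is AgNO3 → limiting reagent.
NaCl consumed = (1/1) × 6.699 = 6.699 mol
NaCl remaining = 7.510 − 6.699 = 0.8110 mol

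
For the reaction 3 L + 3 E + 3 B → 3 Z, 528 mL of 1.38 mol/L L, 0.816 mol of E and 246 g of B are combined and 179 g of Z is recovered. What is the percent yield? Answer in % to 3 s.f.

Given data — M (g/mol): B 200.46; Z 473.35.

51.9 %

n(L) = 1.38 × 528.0/1000 = 0.7286 mol
n(E) = 0.8160 mol
n(B) = 246.0 / 200.46 = 1.227 mol
n/ν → L: 0.2429, E: 0.2720, B: 0.4090; L is limiting.
theoretical n(Z) = (3/3) × 0.7286 = 0.7286 mol → 344.9 g
% yield = 179 / 344.9 × 100 = 51.90 %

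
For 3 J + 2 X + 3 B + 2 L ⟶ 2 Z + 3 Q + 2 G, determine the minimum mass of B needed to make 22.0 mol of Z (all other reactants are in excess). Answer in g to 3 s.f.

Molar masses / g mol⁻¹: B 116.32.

3840 g

n(Z) = 22.00 mol
n(B) = (3/2) × 22.00 = 33.00 mol
mass = 33.00 × 116.32 = 3839 g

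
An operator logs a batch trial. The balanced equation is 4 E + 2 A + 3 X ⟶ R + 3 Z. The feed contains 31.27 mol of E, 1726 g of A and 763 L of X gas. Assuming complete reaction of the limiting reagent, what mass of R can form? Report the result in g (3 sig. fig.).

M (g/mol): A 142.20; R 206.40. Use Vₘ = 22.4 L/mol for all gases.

n(E) = 31.27 mol
n(A) = 1726 / 142.20 = 12.14 mol
n(X) = 763.0 / 22.4 = 34.06 mol
n/ν for E = 31.27/4 = 7.818
n/ν for A = 12.14/2 = 6.070
n/ν for X = 34.06/3 = 11.35
Smallest n/ν is A → limiting reagent.
n(R) = (1/2) × 12.14 = 6.070 mol
mass = 6.070 × 206.40 = 1253 g

1250 g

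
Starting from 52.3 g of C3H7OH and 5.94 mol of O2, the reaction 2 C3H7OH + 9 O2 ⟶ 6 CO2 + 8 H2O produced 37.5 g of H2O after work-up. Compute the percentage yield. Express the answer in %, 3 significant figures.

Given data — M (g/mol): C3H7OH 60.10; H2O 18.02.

n(C3H7OH) = 52.30 / 60.10 = 0.8702 mol
n(O2) = 5.940 mol
n/ν for C3H7OH = 0.8702/2 = 0.4351
n/ν for O2 = 5.940/9 = 0.6600
Smallest n/ν is C3H7OH → limiting reagent.
theoretical n(H2O) = (8/2) × 0.8702 = 3.481 mol → 62.73 g
% yield = 37.5 / 62.73 × 100 = 59.78 %

59.8 %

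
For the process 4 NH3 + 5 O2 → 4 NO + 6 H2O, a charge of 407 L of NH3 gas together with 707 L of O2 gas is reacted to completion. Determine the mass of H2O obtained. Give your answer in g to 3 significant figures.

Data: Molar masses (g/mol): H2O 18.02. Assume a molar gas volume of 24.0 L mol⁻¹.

n(NH3) = 407.0 / 24.0 = 16.96 mol
n(O2) = 707.0 / 24.0 = 29.46 mol
n/ν for NH3 = 16.96/4 = 4.240
n/ν for O2 = 29.46/5 = 5.892
Smallest n/ν is NH3 → limiting reagent.
n(H2O) = (6/4) × 16.96 = 25.44 mol
mass = 25.44 × 18.02 = 458.4 g

458 g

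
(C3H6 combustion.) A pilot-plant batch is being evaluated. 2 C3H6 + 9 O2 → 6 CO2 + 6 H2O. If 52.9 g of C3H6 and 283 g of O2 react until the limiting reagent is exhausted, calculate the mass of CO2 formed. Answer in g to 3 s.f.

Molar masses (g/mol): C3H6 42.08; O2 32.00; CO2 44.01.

166 g

n(C3H6) = 52.90 / 42.08 = 1.257 mol
n(O2) = 283.0 / 32.00 = 8.844 mol
n/ν for C3H6 = 1.257/2 = 0.6285
n/ν for O2 = 8.844/9 = 0.9827
Smallest n/ν is C3H6 → limiting reagent.
n(CO2) = (6/2) × 1.257 = 3.771 mol
mass = 3.771 × 44.01 = 166.0 g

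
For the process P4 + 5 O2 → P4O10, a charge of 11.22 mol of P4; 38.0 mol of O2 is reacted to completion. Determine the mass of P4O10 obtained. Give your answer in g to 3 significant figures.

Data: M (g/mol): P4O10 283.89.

n(P4) = 11.22 mol
n(O2) = 38.00 mol
n/ν for P4 = 11.22/1 = 11.22
n/ν for O2 = 38.00/5 = 7.600
Smallest n/ν is O2 → limiting reagent.
n(P4O10) = (1/5) × 38.00 = 7.600 mol
mass = 7.600 × 283.89 = 2158 g

2160 g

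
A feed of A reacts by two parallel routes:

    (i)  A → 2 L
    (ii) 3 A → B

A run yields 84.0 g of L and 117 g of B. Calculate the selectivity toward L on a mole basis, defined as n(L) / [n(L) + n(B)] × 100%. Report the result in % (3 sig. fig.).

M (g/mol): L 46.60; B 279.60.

81.2 %

n(L) = 84.0 / 46.60 = 1.803 mol
n(B) = 117 / 279.60 = 0.4185 mol
selectivity = 1.803/(1.803+0.4185) × 100 = 81.16 %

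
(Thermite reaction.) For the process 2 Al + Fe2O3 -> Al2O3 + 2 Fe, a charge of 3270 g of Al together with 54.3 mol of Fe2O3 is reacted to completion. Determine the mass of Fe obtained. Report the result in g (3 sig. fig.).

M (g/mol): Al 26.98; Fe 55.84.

6060 g

n(Al) = 3270 / 26.98 = 121.2 mol
n(Fe2O3) = 54.30 mol
n/ν for Al = 121.2/2 = 60.60
n/ν for Fe2O3 = 54.30/1 = 54.30
Smallest n/ν is Fe2O3 → limiting reagent.
n(Fe) = (2/1) × 54.30 = 108.6 mol
mass = 108.6 × 55.84 = 6064 g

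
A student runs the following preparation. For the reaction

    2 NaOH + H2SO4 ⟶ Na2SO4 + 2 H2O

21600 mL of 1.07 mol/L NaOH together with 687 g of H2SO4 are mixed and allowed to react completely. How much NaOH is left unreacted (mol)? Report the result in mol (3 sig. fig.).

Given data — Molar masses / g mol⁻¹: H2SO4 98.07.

n(NaOH) = 1.07 × 21600/1000 = 23.11 mol
n(H2SO4) = 687.0 / 98.07 = 7.005 mol
n/ν for NaOH = 23.11/2 = 11.56
n/ν for H2SO4 = 7.005/1 = 7.005
Smallest n/ν is H2SO4 → limiting reagent.
NaOH consumed = (2/1) × 7.005 = 14.01 mol
NaOH remaining = 23.11 − 14.01 = 9.100 mol

9.10 mol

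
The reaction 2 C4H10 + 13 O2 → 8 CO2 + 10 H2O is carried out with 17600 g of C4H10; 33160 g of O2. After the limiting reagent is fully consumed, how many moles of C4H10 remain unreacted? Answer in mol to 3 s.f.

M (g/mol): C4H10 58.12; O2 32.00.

n(C4H10) = 17600 / 58.12 = 302.8 mol
n(O2) = 33160 / 32.00 = 1036 mol
n/ν for C4H10 = 302.8/2 = 151.4
n/ν for O2 = 1036/13 = 79.69
Smallest n/ν is O2 → limiting reagent.
C4H10 consumed = (2/13) × 1036 = 159.4 mol
C4H10 remaining = 302.8 − 159.4 = 143.4 mol

143 mol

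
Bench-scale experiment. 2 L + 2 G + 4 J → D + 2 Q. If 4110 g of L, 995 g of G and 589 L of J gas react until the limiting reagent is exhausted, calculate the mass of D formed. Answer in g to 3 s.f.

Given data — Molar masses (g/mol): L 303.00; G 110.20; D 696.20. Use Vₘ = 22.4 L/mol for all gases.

n(L) = 4110 / 303.00 = 13.56 mol
n(G) = 995.0 / 110.20 = 9.029 mol
n(J) = 589.0 / 22.4 = 26.29 mol
n/ν for L = 13.56/2 = 6.780
n/ν for G = 9.029/2 = 4.515
n/ν for J = 26.29/4 = 6.573
Smallest n/ν is G → limiting reagent.
n(D) = (1/2) × 9.029 = 4.515 mol
mass = 4.515 × 696.20 = 3143 g

3140 g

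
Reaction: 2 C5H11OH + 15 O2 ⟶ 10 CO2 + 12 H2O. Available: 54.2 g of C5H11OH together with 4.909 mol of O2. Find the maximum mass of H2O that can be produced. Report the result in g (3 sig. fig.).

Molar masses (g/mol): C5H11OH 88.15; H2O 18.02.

n(C5H11OH) = 54.20 / 88.15 = 0.6149 mol
n(O2) = 4.909 mol
n/ν for C5H11OH = 0.6149/2 = 0.3075
n/ν for O2 = 4.909/15 = 0.3273
Smallest n/ν is C5H11OH → limiting reagent.
n(H2O) = (12/2) × 0.6149 = 3.689 mol
mass = 3.689 × 18.02 = 66.48 g

66.5 g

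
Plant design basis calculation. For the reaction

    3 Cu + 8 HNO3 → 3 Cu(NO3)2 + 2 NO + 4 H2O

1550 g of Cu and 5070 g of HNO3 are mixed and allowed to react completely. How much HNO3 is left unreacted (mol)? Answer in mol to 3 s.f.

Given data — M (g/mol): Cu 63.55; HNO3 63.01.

n(Cu) = 1550 / 63.55 = 24.39 mol
n(HNO3) = 5070 / 63.01 = 80.46 mol
n/ν for Cu = 24.39/3 = 8.130
n/ν for HNO3 = 80.46/8 = 10.06
Smallest n/ν is Cu → limiting reagent.
HNO3 consumed = (8/3) × 24.39 = 65.04 mol
HNO3 remaining = 80.46 − 65.04 = 15.42 mol

15.4 mol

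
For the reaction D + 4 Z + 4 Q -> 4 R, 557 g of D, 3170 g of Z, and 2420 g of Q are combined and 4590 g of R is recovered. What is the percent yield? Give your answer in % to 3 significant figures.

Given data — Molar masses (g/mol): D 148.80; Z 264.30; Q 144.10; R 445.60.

85.9 %

n(D) = 557.0 / 148.80 = 3.743 mol
n(Z) = 3170 / 264.30 = 11.99 mol
n(Q) = 2420 / 144.10 = 16.79 mol
n/ν for D = 3.743/1 = 3.743
n/ν for Z = 11.99/4 = 2.998
n/ν for Q = 16.79/4 = 4.198
Smallest n/ν is Z → limiting reagent.
theoretical n(R) = (4/4) × 11.99 = 11.99 mol → 5343 g
% yield = 4590 / 5343 × 100 = 85.91 %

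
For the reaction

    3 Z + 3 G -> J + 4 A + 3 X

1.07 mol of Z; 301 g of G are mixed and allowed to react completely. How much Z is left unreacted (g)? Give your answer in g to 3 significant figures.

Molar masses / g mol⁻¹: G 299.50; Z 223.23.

n(Z) = 1.070 mol
n(G) = 301.0 / 299.50 = 1.005 mol
n/ν → Z: 0.3567, G: 0.3350; G is limiting.
Z consumed = (3/3) × 1.005 = 1.005 mol
Z remaining = 1.070 − 1.005 = 0.06500 mol
mass = 0.06500 × 223.23 = 14.51 g

14.5 g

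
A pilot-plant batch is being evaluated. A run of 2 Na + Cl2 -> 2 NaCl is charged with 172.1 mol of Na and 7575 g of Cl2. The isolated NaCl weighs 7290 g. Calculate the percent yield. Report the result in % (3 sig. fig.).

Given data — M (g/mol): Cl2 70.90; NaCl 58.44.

n(Na) = 172.1 mol
n(Cl2) = 7575 / 70.90 = 106.8 mol
n/ν → Na: 86.05, Cl2: 106.8; Na is limiting.
theoretical n(NaCl) = (2/2) × 172.1 = 172.1 mol → 10060 g
% yield = 7290 / 10060 × 100 = 72.47 %

72.5 %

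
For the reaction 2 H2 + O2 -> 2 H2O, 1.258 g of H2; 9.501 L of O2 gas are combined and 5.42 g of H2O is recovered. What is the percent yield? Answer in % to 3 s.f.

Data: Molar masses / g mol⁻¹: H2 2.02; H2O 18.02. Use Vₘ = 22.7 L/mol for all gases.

48.3 %

n(H2) = 1.258 / 2.02 = 0.6228 mol
n(O2) = 9.501 / 22.7 = 0.4185 mol
n/ν for H2 = 0.6228/2 = 0.3114
n/ν for O2 = 0.4185/1 = 0.4185
Smallest n/ν is H2 → limiting reagent.
theoretical n(H2O) = (2/2) × 0.6228 = 0.6228 mol → 11.22 g
% yield = 5.42 / 11.22 × 100 = 48.31 %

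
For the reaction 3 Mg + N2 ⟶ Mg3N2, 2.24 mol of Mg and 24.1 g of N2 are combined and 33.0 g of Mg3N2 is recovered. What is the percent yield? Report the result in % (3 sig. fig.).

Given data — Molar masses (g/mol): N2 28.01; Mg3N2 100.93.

43.8 %

n(Mg) = 2.240 mol
n(N2) = 24.10 / 28.01 = 0.8604 mol
n/ν for Mg = 2.240/3 = 0.7467
n/ν for N2 = 0.8604/1 = 0.8604
Smallest n/ν is Mg → limiting reagent.
theoretical n(Mg3N2) = (1/3) × 2.240 = 0.7467 mol → 75.36 g
% yield = 33.0 / 75.36 × 100 = 43.79 %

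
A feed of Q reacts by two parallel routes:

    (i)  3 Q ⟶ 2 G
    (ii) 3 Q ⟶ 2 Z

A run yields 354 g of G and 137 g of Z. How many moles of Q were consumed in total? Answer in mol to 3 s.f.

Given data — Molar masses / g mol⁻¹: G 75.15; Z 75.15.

n(G) = 354 / 75.15 = 4.711 mol
n(Z) = 137 / 75.15 = 1.823 mol
n(Q) via (i) = (3/2)×4.711 = 7.067 mol
n(Q) via (ii) = (3/2)×1.823 = 2.735 mol
total n(Q) = 7.067 + 2.735 = 9.802 mol

9.80 mol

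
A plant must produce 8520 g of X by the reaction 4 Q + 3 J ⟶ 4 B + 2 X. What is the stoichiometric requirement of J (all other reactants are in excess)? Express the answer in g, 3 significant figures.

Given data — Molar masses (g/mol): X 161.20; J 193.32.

n(X) = 8520 / 161.20 = 52.85 mol
n(J) = (3/2) × 52.85 = 79.28 mol
mass = 79.28 × 193.32 = 15330 g

15300 g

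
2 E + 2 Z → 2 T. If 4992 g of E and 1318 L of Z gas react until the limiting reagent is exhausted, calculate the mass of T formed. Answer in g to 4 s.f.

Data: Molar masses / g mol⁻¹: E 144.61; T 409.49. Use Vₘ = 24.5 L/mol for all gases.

n(E) = 4992 / 144.61 = 34.52 mol
n(Z) = 1318 / 24.5 = 53.80 mol
n/ν → E: 17.26, Z: 26.90; E is limiting.
n(T) = (2/2) × 34.52 = 34.52 mol
mass = 34.52 × 409.49 = 14140 g

14140 g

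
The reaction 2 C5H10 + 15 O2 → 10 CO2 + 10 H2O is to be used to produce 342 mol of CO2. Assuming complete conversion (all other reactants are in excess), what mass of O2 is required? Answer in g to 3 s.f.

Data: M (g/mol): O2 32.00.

n(CO2) = 342.0 mol
n(O2) = (15/10) × 342.0 = 513.0 mol
mass = 513.0 × 32.00 = 16420 g

16400 g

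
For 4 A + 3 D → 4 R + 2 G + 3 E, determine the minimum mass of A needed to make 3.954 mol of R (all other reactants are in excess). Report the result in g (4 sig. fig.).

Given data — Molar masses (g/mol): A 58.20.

n(R) = 3.954 mol
n(A) = (4/4) × 3.954 = 3.954 mol
mass = 3.954 × 58.20 = 230.1 g

230.1 g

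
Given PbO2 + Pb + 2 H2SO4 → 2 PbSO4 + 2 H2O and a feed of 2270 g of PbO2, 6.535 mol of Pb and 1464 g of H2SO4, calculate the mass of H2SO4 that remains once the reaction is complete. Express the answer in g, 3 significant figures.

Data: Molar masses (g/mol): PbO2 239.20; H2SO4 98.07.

182 g

n(PbO2) = 2270 / 239.20 = 9.490 mol
n(Pb) = 6.535 mol
n(H2SO4) = 1464 / 98.07 = 14.93 mol
n/ν for PbO2 = 9.490/1 = 9.490
n/ν for Pb = 6.535/1 = 6.535
n/ν for H2SO4 = 14.93/2 = 7.465
Smallest n/ν is Pb → limiting reagent.
H2SO4 consumed = (2/1) × 6.535 = 13.07 mol
H2SO4 remaining = 14.93 − 13.07 = 1.860 mol
mass = 1.860 × 98.07 = 182.4 g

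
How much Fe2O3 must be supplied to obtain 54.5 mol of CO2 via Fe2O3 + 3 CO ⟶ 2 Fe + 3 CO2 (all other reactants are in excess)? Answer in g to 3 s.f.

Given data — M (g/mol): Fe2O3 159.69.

n(CO2) = 54.50 mol
n(Fe2O3) = (1/3) × 54.50 = 18.17 mol
mass = 18.17 × 159.69 = 2902 g

2900 g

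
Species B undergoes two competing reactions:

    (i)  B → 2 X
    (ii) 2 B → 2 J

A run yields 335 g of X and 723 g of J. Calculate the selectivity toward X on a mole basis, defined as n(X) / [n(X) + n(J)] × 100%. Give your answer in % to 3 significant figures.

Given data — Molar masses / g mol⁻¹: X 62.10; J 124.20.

48.1 %

n(X) = 335 / 62.10 = 5.395 mol
n(J) = 723 / 124.20 = 5.821 mol
selectivity = 5.395/(5.395+5.821) × 100 = 48.10 %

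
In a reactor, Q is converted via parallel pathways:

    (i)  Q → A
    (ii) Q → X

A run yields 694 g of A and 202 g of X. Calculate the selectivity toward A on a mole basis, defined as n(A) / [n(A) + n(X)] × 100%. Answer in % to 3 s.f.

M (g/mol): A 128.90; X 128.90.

77.5 %

n(A) = 694 / 128.90 = 5.384 mol
n(X) = 202 / 128.90 = 1.567 mol
selectivity = 5.384/(5.384+1.567) × 100 = 77.46 %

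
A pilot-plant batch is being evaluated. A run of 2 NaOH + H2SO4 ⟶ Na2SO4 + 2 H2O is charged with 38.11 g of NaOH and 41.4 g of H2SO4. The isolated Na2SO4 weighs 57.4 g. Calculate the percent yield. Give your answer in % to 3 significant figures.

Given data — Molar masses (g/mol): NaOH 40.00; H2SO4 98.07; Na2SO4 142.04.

n(NaOH) = 38.11 / 40.00 = 0.9528 mol
n(H2SO4) = 41.40 / 98.07 = 0.4221 mol
n/ν for NaOH = 0.9528/2 = 0.4764
n/ν for H2SO4 = 0.4221/1 = 0.4221
Smallest n/ν is H2SO4 → limiting reagent.
theoretical n(Na2SO4) = (1/1) × 0.4221 = 0.4221 mol → 59.96 g
% yield = 57.4 / 59.96 × 100 = 95.73 %

95.7 %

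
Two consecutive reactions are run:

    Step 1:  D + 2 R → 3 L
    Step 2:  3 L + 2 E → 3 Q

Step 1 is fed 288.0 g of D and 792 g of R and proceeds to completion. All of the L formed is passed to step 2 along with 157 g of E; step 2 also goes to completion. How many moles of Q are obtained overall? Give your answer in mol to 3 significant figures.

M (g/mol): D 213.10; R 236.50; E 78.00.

Step 1:
n(D) = 288.0 / 213.10 = 1.351 mol
n(R) = 792.0 / 236.50 = 3.349 mol
n/ν for D = 1.351/1 = 1.351
n/ν for R = 3.349/2 = 1.675
Smallest n/ν is D → limiting reagent.
n(L) produced = (3/1) × 1.351 = 4.053 mol
Step 2:
n(L) available = 4.053 mol
n(E) = 157.0 / 78.00 = 2.013 mol
n/ν for L = 4.053/3 = 1.351
n/ν for E = 2.013/2 = 1.007
Smallest n/ν is E → limiting reagent.
n(Q) = (3/2) × 2.013 = 3.020 mol

3.02 mol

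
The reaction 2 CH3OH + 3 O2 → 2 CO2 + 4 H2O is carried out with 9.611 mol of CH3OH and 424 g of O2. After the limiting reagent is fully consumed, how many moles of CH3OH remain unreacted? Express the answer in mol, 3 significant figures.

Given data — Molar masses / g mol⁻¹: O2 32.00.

0.778 mol

n(CH3OH) = 9.611 mol
n(O2) = 424.0 / 32.00 = 13.25 mol
n/ν → CH3OH: 4.806, O2: 4.417; O2 is limiting.
CH3OH consumed = (2/3) × 13.25 = 8.833 mol
CH3OH remaining = 9.611 − 8.833 = 0.7780 mol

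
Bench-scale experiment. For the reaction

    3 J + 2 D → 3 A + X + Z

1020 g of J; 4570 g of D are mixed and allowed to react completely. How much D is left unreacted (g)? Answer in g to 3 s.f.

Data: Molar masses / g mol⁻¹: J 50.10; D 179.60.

2130 g

n(J) = 1020 / 50.10 = 20.36 mol
n(D) = 4570 / 179.60 = 25.45 mol
n/ν for J = 20.36/3 = 6.787
n/ν for D = 25.45/2 = 12.73
Smallest n/ν is J → limiting reagent.
D consumed = (2/3) × 20.36 = 13.57 mol
D remaining = 25.45 − 13.57 = 11.88 mol
mass = 11.88 × 179.60 = 2134 g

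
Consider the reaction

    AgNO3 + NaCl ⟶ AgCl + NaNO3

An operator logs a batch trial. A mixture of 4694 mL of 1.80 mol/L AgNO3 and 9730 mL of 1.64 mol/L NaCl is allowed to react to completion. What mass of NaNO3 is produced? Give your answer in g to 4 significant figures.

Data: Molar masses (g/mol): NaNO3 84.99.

n(AgNO3) = 1.80 × 4694/1000 = 8.449 mol
n(NaCl) = 1.64 × 9730/1000 = 15.96 mol
n/ν for AgNO3 = 8.449/1 = 8.449
n/ν for NaCl = 15.96/1 = 15.96
Smallest n/ν is AgNO3 → limiting reagent.
n(NaNO3) = (1/1) × 8.449 = 8.449 mol
mass = 8.449 × 84.99 = 718.1 g

718.1 g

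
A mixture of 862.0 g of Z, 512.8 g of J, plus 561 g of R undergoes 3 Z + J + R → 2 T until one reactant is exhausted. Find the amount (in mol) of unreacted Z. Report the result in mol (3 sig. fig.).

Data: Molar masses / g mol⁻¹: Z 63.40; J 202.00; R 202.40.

n(Z) = 862.0 / 63.40 = 13.60 mol
n(J) = 512.8 / 202.00 = 2.539 mol
n(R) = 561.0 / 202.40 = 2.772 mol
n/ν → Z: 4.533, J: 2.539, R: 2.772; J is limiting.
Z consumed = (3/1) × 2.539 = 7.617 mol
Z remaining = 13.60 − 7.617 = 5.983 mol

5.98 mol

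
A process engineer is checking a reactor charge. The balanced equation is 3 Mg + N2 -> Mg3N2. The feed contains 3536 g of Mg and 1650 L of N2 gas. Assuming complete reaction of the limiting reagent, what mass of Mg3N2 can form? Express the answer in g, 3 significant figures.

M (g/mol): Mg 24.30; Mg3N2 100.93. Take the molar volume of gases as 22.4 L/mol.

4900 g

n(Mg) = 3536 / 24.30 = 145.5 mol
n(N2) = 1650 / 22.4 = 73.66 mol
n/ν for Mg = 145.5/3 = 48.50
n/ν for N2 = 73.66/1 = 73.66
Smallest n/ν is Mg → limiting reagent.
n(Mg3N2) = (1/3) × 145.5 = 48.50 mol
mass = 48.50 × 100.93 = 4895 g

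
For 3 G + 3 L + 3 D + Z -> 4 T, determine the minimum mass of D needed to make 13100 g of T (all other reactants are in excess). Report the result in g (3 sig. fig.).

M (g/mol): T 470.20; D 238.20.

4980 g

n(T) = 13100 / 470.20 = 27.86 mol
n(D) = (3/4) × 27.86 = 20.90 mol
mass = 20.90 × 238.20 = 4978 g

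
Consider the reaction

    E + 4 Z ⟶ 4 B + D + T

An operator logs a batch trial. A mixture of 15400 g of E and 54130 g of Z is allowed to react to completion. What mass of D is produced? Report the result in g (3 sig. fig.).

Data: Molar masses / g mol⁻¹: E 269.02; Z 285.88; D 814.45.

38600 g

n(E) = 15400 / 269.02 = 57.24 mol
n(Z) = 54130 / 285.88 = 189.3 mol
n/ν → E: 57.24, Z: 47.33; Z is limiting.
n(D) = (1/4) × 189.3 = 47.33 mol
mass = 47.33 × 814.45 = 38550 g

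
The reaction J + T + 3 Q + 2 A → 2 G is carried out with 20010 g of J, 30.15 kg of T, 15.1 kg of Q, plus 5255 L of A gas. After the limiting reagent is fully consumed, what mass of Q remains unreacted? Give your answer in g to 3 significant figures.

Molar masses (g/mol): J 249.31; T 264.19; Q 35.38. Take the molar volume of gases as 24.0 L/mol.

n(J) = 20010 / 249.31 = 80.26 mol
n(T) = 30.15×1000 / 264.19 = 114.1 mol
n(Q) = 15.10×1000 / 35.38 = 426.8 mol
n(A) = 5255 / 24.0 = 219.0 mol
n/ν → J: 80.26, T: 114.1, Q: 142.3, A: 109.5; J is limiting.
Q consumed = (3/1) × 80.26 = 240.8 mol
Q remaining = 426.8 − 240.8 = 186.0 mol
mass = 186.0 × 35.38 = 6581 g

6580 g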